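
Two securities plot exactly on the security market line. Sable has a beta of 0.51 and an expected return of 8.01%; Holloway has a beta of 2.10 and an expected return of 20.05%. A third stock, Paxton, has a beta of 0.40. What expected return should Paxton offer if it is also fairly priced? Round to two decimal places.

7.18%

MRP (SML slope) = (20.05% − 8.01%) / (2.10 − 0.51) = 12.04% / 1.59 = 7.5723%
R_f (intercept) = 8.01% − 0.51 × 7.5723% = 4.1481%
E(R_Paxton) = R_f + β × MRP = 4.1481% + 0.40 × 7.5723% = 7.18%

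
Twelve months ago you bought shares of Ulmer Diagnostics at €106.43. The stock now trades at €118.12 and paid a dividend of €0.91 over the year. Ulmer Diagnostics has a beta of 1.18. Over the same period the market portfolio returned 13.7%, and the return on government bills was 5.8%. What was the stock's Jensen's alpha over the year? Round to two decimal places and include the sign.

-3.28%

Realised HPR = (P1 + D1 − P0) / P0 = (118.12 + 0.91 − 106.43) / 106.43 = 12.60 / 106.43 = 11.8388%
MRP = 13.7% − 5.8% = 7.90%
CAPM required = R_f + β·MRP = 5.8% + 1.18 × 7.9% = 15.1220%
α = realised − required = 11.8388% − 15.1220% = -3.28%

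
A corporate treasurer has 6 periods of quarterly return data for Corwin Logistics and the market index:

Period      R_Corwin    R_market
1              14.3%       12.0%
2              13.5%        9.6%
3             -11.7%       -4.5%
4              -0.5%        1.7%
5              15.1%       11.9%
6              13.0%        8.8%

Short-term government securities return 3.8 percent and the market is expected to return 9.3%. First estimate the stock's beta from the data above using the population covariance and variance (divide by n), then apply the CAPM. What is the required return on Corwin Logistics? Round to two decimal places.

12.85%

Mean R_i = (14.3 + 13.5 − 11.7 − 0.5 + 15.1 + 13.0) / 6 = 7.2833%
Mean R_m = (12.0 + 9.6 − 4.5 + 1.7 + 11.9 + 8.8) / 6 = 6.5833%
Σ(R_i − R̄_i)(R_m − R̄_m) = 359.3983  ⇒  Cov = 359.3983 / 6 = 59.8997
Σ(R_m − R̄_m)² = 218.3083  ⇒  Var(R_m) = 218.3083 / 6 = 36.3847
β = Cov / Var(R_m) = 59.8997 / 36.3847 = 1.6463
MRP = 9.3% − 3.8% = 5.50%
E(R) = R_f + β × MRP = 3.8% + 1.6463 × 5.5% = 12.85%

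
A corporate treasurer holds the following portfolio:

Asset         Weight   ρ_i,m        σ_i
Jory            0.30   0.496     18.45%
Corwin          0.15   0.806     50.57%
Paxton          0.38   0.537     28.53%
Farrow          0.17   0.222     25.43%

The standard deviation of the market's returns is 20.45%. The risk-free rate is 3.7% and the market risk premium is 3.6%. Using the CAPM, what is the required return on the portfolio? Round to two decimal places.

6.45%

β_Jory = 0.496 × 18.45% / 20.45% = 0.4475
β_Corwin = 0.806 × 50.57% / 20.45% = 1.9931
β_Paxton = 0.537 × 28.53% / 20.45% = 0.7492
β_Farrow = 0.222 × 25.43% / 20.45% = 0.2761
β_P = Σ w_i β_i = 0.30×0.4475 + 0.15×1.9931 + 0.38×0.7492 + 0.17×0.2761 = 0.7648
E(R_P) = R_f + β_P × MRP = 3.7% + 0.7648 × 3.6% = 6.45%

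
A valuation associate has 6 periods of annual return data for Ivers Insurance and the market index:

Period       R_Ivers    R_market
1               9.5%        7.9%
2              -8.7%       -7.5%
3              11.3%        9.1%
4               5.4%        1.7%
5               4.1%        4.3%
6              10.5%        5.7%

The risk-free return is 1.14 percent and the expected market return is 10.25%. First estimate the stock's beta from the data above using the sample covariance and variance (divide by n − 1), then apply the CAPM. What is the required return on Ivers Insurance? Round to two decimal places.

Mean R_i = (9.5 − 8.7 + 11.3 + 5.4 + 4.1 + 10.5) / 6 = 5.3500%
Mean R_m = (7.9 − 7.5 + 9.1 + 1.7 + 4.3 + 5.7) / 6 = 3.5333%
Σ(R_i − R̄_i)(R_m − R̄_m) = 216.3700  ⇒  Cov = 216.3700 / 5 = 43.2740
Σ(R_m − R̄_m)² = 180.4333  ⇒  Var(R_m) = 180.4333 / 5 = 36.0867
β = Cov / Var(R_m) = 43.2740 / 36.0867 = 1.1992
MRP = 10.25% − 1.14% = 9.11%
E(R) = R_f + β × MRP = 1.14% + 1.1992 × 9.11% = 12.06%

12.06%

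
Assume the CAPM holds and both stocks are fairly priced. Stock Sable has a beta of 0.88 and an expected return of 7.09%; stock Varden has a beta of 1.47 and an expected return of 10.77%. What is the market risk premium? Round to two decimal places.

Both satisfy E(R) = R_f + β·MRP, so the slope of the SML is
MRP = (10.77% − 7.09%) / (1.47 − 0.88) = 3.68% / 0.59 = 6.2373%

6.24%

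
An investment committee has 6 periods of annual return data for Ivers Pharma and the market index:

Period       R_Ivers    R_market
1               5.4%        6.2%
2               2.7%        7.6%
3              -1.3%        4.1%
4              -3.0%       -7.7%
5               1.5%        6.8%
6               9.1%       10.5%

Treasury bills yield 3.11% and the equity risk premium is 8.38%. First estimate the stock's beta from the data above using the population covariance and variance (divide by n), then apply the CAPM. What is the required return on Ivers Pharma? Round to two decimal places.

7.72%

Mean R_i = (5.4 + 2.7 − 1.3 − 3.0 + 1.5 + 9.1) / 6 = 2.4000%
Mean R_m = (6.2 + 7.6 + 4.1 − 7.7 + 6.8 + 10.5) / 6 = 4.5833%
Σ(R_i − R̄_i)(R_m − R̄_m) = 111.5200  ⇒  Cov = 111.5200 / 6 = 18.5867
Σ(R_m − R̄_m)² = 202.7483  ⇒  Var(R_m) = 202.7483 / 6 = 33.7914
β = Cov / Var(R_m) = 18.5867 / 33.7914 = 0.5500
E(R) = R_f + β × MRP = 3.11% + 0.5500 × 8.38% = 7.72%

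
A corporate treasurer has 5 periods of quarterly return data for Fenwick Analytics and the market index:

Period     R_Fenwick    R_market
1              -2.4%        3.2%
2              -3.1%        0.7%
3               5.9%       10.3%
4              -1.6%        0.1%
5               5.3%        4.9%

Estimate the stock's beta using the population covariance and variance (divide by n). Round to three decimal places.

Mean R_i = (-2.4 − 3.1 + 5.9 − 1.6 + 5.3) / 5 = 0.8200%
Mean R_m = (3.2 + 0.7 + 10.3 + 0.1 + 4.9) / 5 = 3.8400%
Σ(R_i − R̄_i)(R_m − R̄_m) = 60.9860  ⇒  Cov = 60.9860 / 5 = 12.1972
Σ(R_m − R̄_m)² = 67.1120  ⇒  Var(R_m) = 67.1120 / 5 = 13.4224
β = Cov / Var(R_m) = 12.1972 / 13.4224 = 0.9087

0.909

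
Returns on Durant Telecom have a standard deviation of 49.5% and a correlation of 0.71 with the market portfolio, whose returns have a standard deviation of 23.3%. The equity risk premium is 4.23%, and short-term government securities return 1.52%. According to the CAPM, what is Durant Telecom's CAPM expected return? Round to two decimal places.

β = ρ × σ_i / σ_m = 0.71 × 49.5% / 23.3% = 1.5084
E(R) = 1.52% + 1.5084 × 4.23% = 7.90%

7.90%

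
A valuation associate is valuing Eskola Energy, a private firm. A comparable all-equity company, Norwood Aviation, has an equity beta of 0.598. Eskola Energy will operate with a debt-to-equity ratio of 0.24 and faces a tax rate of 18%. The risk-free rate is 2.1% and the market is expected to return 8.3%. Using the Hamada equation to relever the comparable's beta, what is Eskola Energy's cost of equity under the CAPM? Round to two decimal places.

β_L = β_U × [1 + (1 − t)(D/E)] = 0.598 × [1 + (1 − 0.18) × 0.24]
    = 0.598 × [1 + 0.82 × 0.24] = 0.598 × 1.1968 = 0.7157
MRP = 8.3% − 2.1% = 6.20%
E(R) = R_f + β_L × MRP = 2.1% + 0.7157 × 6.2% = 6.54%

6.54%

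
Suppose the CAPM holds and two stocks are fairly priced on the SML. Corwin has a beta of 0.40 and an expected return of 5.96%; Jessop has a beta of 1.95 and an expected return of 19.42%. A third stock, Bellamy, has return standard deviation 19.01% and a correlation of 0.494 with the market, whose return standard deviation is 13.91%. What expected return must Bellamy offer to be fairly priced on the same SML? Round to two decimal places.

8.35%

MRP = (19.42% − 5.96%) / (1.95 − 0.40) = 8.6839%
R_f = 5.96% − 0.40 × 8.6839% = 2.4864%
β_Bellamy = ρ·σ_i/σ_m = 0.494 × 19.01 / 13.91 = 0.6751
E(R_Bellamy) = R_f + β × MRP = 2.4864% + 0.6751 × 8.6839% = 8.35%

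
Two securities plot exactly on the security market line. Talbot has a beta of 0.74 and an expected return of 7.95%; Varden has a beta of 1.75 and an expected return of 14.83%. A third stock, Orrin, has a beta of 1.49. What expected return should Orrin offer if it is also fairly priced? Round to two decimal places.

13.06%

MRP (SML slope) = (14.83% − 7.95%) / (1.75 − 0.74) = 6.88% / 1.01 = 6.8119%
R_f (intercept) = 7.95% − 0.74 × 6.8119% = 2.9092%
E(R_Orrin) = R_f + β × MRP = 2.9092% + 1.49 × 6.8119% = 13.06%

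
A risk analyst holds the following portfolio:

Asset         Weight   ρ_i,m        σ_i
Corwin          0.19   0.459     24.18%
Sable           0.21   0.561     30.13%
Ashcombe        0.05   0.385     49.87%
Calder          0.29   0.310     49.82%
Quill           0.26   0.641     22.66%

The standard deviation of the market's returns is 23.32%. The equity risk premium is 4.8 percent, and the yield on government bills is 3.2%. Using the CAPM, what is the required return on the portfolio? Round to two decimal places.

β_Corwin = 0.459 × 24.18% / 23.32% = 0.4759
β_Sable = 0.561 × 30.13% / 23.32% = 0.7248
β_Ashcombe = 0.385 × 49.87% / 23.32% = 0.8233
β_Calder = 0.310 × 49.82% / 23.32% = 0.6623
β_Quill = 0.641 × 22.66% / 23.32% = 0.6229
β_P = Σ w_i β_i = 0.19×0.4759 + 0.21×0.7248 + 0.05×0.8233 + 0.29×0.6623 + 0.26×0.6229 = 0.6378
E(R_P) = R_f + β_P × MRP = 3.2% + 0.6378 × 4.8% = 6.26%

6.26%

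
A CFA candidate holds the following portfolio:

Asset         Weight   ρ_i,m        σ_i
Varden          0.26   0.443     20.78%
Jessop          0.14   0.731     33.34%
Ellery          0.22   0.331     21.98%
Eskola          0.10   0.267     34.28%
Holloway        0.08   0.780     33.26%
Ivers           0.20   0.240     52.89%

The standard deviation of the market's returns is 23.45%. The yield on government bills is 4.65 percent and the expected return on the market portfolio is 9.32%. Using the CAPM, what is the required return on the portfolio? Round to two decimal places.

β_Varden = 0.443 × 20.78% / 23.45% = 0.3926
β_Jessop = 0.731 × 33.34% / 23.45% = 1.0393
β_Ellery = 0.331 × 21.98% / 23.45% = 0.3103
β_Eskola = 0.267 × 34.28% / 23.45% = 0.3903
β_Holloway = 0.780 × 33.26% / 23.45% = 1.1063
β_Ivers = 0.240 × 52.89% / 23.45% = 0.5413
β_P = Σ w_i β_i = 0.26×0.3926 + 0.14×1.0393 + 0.22×0.3103 + 0.10×0.3903 + 0.08×1.1063 + 0.20×0.5413 = 0.5516
MRP = 9.32% − 4.65% = 4.67%
E(R_P) = R_f + β_P × MRP = 4.65% + 0.5516 × 4.67% = 7.23%

7.23%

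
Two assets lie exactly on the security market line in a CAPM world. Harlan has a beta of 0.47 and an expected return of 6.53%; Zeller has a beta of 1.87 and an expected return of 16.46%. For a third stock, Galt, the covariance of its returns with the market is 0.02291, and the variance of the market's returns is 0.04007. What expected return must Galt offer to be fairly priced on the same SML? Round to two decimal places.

MRP = (16.46% − 6.53%) / (1.87 − 0.47) = 7.0929%
R_f = 6.53% − 0.47 × 7.0929% = 3.1963%
β_Galt = Cov / Var(R_m) = 0.02291 / 0.04007 = 0.5717
E(R_Galt) = R_f + β × MRP = 3.1963% + 0.5717 × 7.0929% = 7.25%

7.25%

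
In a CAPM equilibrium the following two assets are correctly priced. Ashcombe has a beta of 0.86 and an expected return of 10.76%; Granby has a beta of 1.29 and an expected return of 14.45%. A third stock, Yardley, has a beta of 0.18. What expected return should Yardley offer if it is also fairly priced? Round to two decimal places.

4.92%

MRP (SML slope) = (14.45% − 10.76%) / (1.29 − 0.86) = 3.69% / 0.43 = 8.5814%
R_f (intercept) = 10.76% − 0.86 × 8.5814% = 3.3800%
E(R_Yardley) = R_f + β × MRP = 3.3800% + 0.18 × 8.5814% = 4.92%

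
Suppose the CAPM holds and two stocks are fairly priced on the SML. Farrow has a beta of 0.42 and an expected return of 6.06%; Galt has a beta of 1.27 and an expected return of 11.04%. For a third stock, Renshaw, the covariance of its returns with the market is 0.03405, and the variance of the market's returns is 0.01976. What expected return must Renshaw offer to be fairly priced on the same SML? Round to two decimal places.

13.70%

MRP = (11.04% − 6.06%) / (1.27 − 0.42) = 5.8588%
R_f = 6.06% − 0.42 × 5.8588% = 3.5993%
β_Renshaw = Cov / Var(R_m) = 0.03405 / 0.01976 = 1.7232
E(R_Renshaw) = R_f + β × MRP = 3.5993% + 1.7232 × 5.8588% = 13.70%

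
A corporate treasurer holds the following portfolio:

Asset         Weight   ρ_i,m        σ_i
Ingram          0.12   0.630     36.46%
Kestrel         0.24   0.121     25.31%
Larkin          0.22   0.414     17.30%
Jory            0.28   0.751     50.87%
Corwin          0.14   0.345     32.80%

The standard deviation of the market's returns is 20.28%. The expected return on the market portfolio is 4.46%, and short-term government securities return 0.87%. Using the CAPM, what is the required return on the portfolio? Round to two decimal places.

3.94%

β_Ingram = 0.630 × 36.46% / 20.28% = 1.1326
β_Kestrel = 0.121 × 25.31% / 20.28% = 0.1510
β_Larkin = 0.414 × 17.30% / 20.28% = 0.3532
β_Jory = 0.751 × 50.87% / 20.28% = 1.8838
β_Corwin = 0.345 × 32.80% / 20.28% = 0.5580
β_P = Σ w_i β_i = 0.12×1.1326 + 0.24×0.1510 + 0.22×0.3532 + 0.28×1.8838 + 0.14×0.5580 = 0.8554
MRP = 4.46% − 0.87% = 3.59%
E(R_P) = R_f + β_P × MRP = 0.87% + 0.8554 × 3.59% = 3.94%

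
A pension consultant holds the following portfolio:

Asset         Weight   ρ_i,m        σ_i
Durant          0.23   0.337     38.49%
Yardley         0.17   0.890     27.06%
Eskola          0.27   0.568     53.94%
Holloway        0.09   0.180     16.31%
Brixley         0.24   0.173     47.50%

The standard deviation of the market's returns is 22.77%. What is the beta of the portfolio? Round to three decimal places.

β_Durant = 0.337 × 38.49% / 22.77% = 0.5697
β_Yardley = 0.890 × 27.06% / 22.77% = 1.0577
β_Eskola = 0.568 × 53.94% / 22.77% = 1.3455
β_Holloway = 0.180 × 16.31% / 22.77% = 0.1289
β_Brixley = 0.173 × 47.50% / 22.77% = 0.3609
β_P = Σ w_i β_i = 0.23×0.5697 + 0.17×1.0577 + 0.27×1.3455 + 0.09×0.1289 + 0.24×0.3609 = 0.7723

0.772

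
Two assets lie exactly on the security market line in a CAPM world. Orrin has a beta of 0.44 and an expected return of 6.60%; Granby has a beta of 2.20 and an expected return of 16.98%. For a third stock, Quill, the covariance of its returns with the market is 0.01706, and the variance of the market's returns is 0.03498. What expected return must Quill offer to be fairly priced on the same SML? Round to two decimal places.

MRP = (16.98% − 6.60%) / (2.20 − 0.44) = 5.8977%
R_f = 6.60% − 0.44 × 5.8977% = 4.0050%
β_Quill = Cov / Var(R_m) = 0.01706 / 0.03498 = 0.4877
E(R_Quill) = R_f + β × MRP = 4.0050% + 0.4877 × 5.8977% = 6.88%

6.88%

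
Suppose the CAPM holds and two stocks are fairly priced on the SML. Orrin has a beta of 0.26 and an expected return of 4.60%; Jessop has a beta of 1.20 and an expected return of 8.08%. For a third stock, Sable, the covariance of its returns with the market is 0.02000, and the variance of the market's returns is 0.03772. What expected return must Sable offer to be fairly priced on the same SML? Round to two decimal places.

MRP = (8.08% − 4.60%) / (1.20 − 0.26) = 3.7021%
R_f = 4.60% − 0.26 × 3.7021% = 3.6375%
β_Sable = Cov / Var(R_m) = 0.02000 / 0.03772 = 0.5302
E(R_Sable) = R_f + β × MRP = 3.6375% + 0.5302 × 3.7021% = 5.60%

5.60%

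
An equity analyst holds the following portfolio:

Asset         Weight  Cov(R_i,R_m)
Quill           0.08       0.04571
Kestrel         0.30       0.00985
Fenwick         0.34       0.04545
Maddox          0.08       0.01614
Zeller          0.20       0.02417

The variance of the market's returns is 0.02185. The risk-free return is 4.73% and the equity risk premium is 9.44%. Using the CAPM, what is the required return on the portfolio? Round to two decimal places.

β_Quill = 0.04571 / 0.02185 = 2.0920
β_Kestrel = 0.00985 / 0.02185 = 0.4508
β_Fenwick = 0.04545 / 0.02185 = 2.0801
β_Maddox = 0.01614 / 0.02185 = 0.7387
β_Zeller = 0.02417 / 0.02185 = 1.1062
β_P = Σ w_i β_i = 0.08×2.0920 + 0.30×0.4508 + 0.34×2.0801 + 0.08×0.7387 + 0.20×1.1062 = 1.2902
E(R_P) = R_f + β_P × MRP = 4.73% + 1.2902 × 9.44% = 16.91%

16.91%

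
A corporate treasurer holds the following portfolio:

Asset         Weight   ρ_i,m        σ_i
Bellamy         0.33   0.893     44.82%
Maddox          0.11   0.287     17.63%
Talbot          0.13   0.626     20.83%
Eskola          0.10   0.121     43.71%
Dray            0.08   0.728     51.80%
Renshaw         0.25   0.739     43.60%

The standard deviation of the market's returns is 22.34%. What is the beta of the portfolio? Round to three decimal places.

β_Bellamy = 0.893 × 44.82% / 22.34% = 1.7916
β_Maddox = 0.287 × 17.63% / 22.34% = 0.2265
β_Talbot = 0.626 × 20.83% / 22.34% = 0.5837
β_Eskola = 0.121 × 43.71% / 22.34% = 0.2367
β_Dray = 0.728 × 51.80% / 22.34% = 1.6880
β_Renshaw = 0.739 × 43.60% / 22.34% = 1.4423
β_P = Σ w_i β_i = 0.33×1.7916 + 0.11×0.2265 + 0.13×0.5837 + 0.10×0.2367 + 0.08×1.6880 + 0.25×1.4423 = 1.2113

1.211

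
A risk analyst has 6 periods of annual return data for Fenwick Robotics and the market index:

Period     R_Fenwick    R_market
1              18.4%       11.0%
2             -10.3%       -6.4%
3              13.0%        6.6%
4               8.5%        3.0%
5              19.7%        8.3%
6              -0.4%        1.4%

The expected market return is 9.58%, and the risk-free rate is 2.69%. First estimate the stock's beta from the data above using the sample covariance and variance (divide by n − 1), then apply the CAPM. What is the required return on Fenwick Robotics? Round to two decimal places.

15.29%

Mean R_i = (18.4 − 10.3 + 13.0 + 8.5 + 19.7 − 0.4) / 6 = 8.1500%
Mean R_m = (11.0 − 6.4 + 6.6 + 3.0 + 8.3 + 1.4) / 6 = 3.9833%
Σ(R_i − R̄_i)(R_m − R̄_m) = 347.7850  ⇒  Cov = 347.7850 / 5 = 69.5570
Σ(R_m − R̄_m)² = 190.1683  ⇒  Var(R_m) = 190.1683 / 5 = 38.0337
β = Cov / Var(R_m) = 69.5570 / 38.0337 = 1.8288
MRP = 9.58% − 2.69% = 6.89%
E(R) = R_f + β × MRP = 2.69% + 1.8288 × 6.89% = 15.29%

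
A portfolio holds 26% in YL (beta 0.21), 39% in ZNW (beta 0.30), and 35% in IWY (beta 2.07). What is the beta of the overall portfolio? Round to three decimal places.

0.896

β_P = Σ w_i β_i = 0.26×0.21 + 0.39×0.30 + 0.35×2.07 = 0.8961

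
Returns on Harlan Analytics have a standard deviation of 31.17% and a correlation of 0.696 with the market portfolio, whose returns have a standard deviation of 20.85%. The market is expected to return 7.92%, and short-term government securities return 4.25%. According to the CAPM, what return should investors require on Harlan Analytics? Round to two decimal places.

β = ρ × σ_i / σ_m = 0.696 × 31.17% / 20.85% = 1.0405
MRP = 7.92% − 4.25% = 3.67%
E(R) = 4.25% + 1.0405 × 3.67% = 8.07%

8.07%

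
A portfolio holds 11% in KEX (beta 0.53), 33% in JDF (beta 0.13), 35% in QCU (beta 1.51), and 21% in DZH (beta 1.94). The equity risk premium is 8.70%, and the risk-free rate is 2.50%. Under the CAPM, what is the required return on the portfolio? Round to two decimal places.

11.52%

β_P = Σ w_i β_i = 0.11×0.53 + 0.33×0.13 + 0.35×1.51 + 0.21×1.94 = 1.0371
E(R_P) = R_f + β_P × MRP = 2.50% + 1.0371 × 8.70% = 11.52%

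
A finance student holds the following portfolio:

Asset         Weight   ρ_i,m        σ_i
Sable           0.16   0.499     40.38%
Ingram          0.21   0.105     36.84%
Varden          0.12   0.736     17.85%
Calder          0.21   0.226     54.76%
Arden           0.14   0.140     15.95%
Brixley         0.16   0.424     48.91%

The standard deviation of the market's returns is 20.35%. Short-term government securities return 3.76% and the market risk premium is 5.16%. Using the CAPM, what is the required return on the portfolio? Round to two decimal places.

β_Sable = 0.499 × 40.38% / 20.35% = 0.9902
β_Ingram = 0.105 × 36.84% / 20.35% = 0.1901
β_Varden = 0.736 × 17.85% / 20.35% = 0.6456
β_Calder = 0.226 × 54.76% / 20.35% = 0.6081
β_Arden = 0.140 × 15.95% / 20.35% = 0.1097
β_Brixley = 0.424 × 48.91% / 20.35% = 1.0191
β_P = Σ w_i β_i = 0.16×0.9902 + 0.21×0.1901 + 0.12×0.6456 + 0.21×0.6081 + 0.14×0.1097 + 0.16×1.0191 = 0.5819
E(R_P) = R_f + β_P × MRP = 3.76% + 0.5819 × 5.16% = 6.76%

6.76%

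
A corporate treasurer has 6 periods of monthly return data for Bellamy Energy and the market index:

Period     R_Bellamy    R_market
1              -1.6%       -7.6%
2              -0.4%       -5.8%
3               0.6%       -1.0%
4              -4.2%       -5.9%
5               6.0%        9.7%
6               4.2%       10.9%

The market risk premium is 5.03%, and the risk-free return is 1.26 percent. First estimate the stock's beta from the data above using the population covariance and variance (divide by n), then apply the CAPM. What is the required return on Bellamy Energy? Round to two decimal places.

Mean R_i = (-1.6 − 0.4 + 0.6 − 4.2 + 6.0 + 4.2) / 6 = 0.7667%
Mean R_m = (-7.6 − 5.8 − 1.0 − 5.9 + 9.7 + 10.9) / 6 = 0.0500%
Σ(R_i − R̄_i)(R_m − R̄_m) = 142.4100  ⇒  Cov = 142.4100 / 6 = 23.7350
Σ(R_m − R̄_m)² = 340.0950  ⇒  Var(R_m) = 340.0950 / 6 = 56.6825
β = Cov / Var(R_m) = 23.7350 / 56.6825 = 0.4187
E(R) = R_f + β × MRP = 1.26% + 0.4187 × 5.03% = 3.37%

3.37%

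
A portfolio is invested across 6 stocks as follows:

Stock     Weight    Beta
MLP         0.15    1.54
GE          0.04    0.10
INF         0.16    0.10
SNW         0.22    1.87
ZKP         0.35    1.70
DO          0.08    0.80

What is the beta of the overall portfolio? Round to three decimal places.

β_P = Σ w_i β_i = 0.15×1.54 + 0.04×0.10 + 0.16×0.10 + 0.22×1.87 + 0.35×1.70 + 0.08×0.80 = 1.3214

1.321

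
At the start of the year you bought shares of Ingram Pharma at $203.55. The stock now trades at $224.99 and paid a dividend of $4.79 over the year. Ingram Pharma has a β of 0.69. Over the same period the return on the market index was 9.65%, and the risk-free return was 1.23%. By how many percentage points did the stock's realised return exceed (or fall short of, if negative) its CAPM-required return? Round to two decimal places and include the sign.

Realised HPR = (P1 + D1 − P0) / P0 = (224.99 + 4.79 − 203.55) / 203.55 = 26.23 / 203.55 = 12.8863%
MRP = 9.65% − 1.23% = 8.42%
CAPM required = R_f + β·MRP = 1.23% + 0.69 × 8.42% = 7.0398%
α = realised − required = 12.8863% − 7.0398% = +5.85%

+5.85%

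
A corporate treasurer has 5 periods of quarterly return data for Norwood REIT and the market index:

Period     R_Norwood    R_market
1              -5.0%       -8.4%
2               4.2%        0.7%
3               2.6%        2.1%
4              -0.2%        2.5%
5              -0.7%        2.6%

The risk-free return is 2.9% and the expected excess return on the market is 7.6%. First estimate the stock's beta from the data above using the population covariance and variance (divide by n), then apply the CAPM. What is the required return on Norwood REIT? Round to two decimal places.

Mean R_i = (-5.0 + 4.2 + 2.6 − 0.2 − 0.7) / 5 = 0.1800%
Mean R_m = (-8.4 + 0.7 + 2.1 + 2.5 + 2.6) / 5 = -0.1000%
Σ(R_i − R̄_i)(R_m − R̄_m) = 48.1700  ⇒  Cov = 48.1700 / 5 = 9.6340
Σ(R_m − R̄_m)² = 88.4200  ⇒  Var(R_m) = 88.4200 / 5 = 17.6840
β = Cov / Var(R_m) = 9.6340 / 17.6840 = 0.5448
E(R) = R_f + β × MRP = 2.9% + 0.5448 × 7.6% = 7.04%

7.04%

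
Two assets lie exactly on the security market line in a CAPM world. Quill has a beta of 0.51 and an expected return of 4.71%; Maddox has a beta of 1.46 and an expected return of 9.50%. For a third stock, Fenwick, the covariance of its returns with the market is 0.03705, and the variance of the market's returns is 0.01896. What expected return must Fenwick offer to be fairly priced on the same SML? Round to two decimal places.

MRP = (9.50% − 4.71%) / (1.46 − 0.51) = 5.0421%
R_f = 4.71% − 0.51 × 5.0421% = 2.1385%
β_Fenwick = Cov / Var(R_m) = 0.03705 / 0.01896 = 1.9541
E(R_Fenwick) = R_f + β × MRP = 2.1385% + 1.9541 × 5.0421% = 11.99%

11.99%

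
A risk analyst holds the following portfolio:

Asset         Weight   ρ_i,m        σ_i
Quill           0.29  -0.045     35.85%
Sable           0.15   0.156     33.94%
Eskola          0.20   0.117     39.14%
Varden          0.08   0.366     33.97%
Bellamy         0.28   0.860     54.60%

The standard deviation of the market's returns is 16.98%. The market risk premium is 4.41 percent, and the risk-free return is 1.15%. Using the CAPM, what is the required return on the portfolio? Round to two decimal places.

β_Quill = -0.045 × 35.85% / 16.98% = -0.0950
β_Sable = 0.156 × 33.94% / 16.98% = 0.3118
β_Eskola = 0.117 × 39.14% / 16.98% = 0.2697
β_Varden = 0.366 × 33.97% / 16.98% = 0.7322
β_Bellamy = 0.860 × 54.60% / 16.98% = 2.7654
β_P = Σ w_i β_i = 0.29×-0.0950 + 0.15×0.3118 + 0.20×0.2697 + 0.08×0.7322 + 0.28×2.7654 = 0.9060
E(R_P) = R_f + β_P × MRP = 1.15% + 0.9060 × 4.41% = 5.15%

5.15%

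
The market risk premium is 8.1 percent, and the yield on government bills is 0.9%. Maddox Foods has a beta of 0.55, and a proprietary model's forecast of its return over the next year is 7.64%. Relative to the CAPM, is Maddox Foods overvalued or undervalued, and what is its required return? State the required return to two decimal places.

Undervalued; required return 5.36%

Required return = R_f + β·MRP = 0.9% + 0.55 × 8.1% = 5.36%
Forecast 7.64% > required 5.36% → the stock plots above the SML → undervalued.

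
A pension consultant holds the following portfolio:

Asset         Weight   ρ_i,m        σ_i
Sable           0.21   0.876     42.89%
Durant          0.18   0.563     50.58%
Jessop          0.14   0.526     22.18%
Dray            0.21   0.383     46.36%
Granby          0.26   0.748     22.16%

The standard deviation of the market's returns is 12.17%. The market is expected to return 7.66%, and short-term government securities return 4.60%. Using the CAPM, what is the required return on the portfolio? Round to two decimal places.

β_Sable = 0.876 × 42.89% / 12.17% = 3.0872
β_Durant = 0.563 × 50.58% / 12.17% = 2.3399
β_Jessop = 0.526 × 22.18% / 12.17% = 0.9586
β_Dray = 0.383 × 46.36% / 12.17% = 1.4590
β_Granby = 0.748 × 22.16% / 12.17% = 1.3620
β_P = Σ w_i β_i = 0.21×3.0872 + 0.18×2.3399 + 0.14×0.9586 + 0.21×1.4590 + 0.26×1.3620 = 1.8642
MRP = 7.66% − 4.60% = 3.06%
E(R_P) = R_f + β_P × MRP = 4.60% + 1.8642 × 3.06% = 10.30%

10.30%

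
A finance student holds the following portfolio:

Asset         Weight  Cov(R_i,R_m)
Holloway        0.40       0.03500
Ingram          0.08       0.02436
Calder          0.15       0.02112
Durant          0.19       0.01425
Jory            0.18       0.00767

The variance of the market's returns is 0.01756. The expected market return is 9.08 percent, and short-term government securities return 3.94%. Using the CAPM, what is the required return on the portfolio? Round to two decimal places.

β_Holloway = 0.03500 / 0.01756 = 1.9932
β_Ingram = 0.02436 / 0.01756 = 1.3872
β_Calder = 0.02112 / 0.01756 = 1.2027
β_Durant = 0.01425 / 0.01756 = 0.8115
β_Jory = 0.00767 / 0.01756 = 0.4368
β_P = Σ w_i β_i = 0.40×1.9932 + 0.08×1.3872 + 0.15×1.2027 + 0.19×0.8115 + 0.18×0.4368 = 1.3215
MRP = 9.08% − 3.94% = 5.14%
E(R_P) = R_f + β_P × MRP = 3.94% + 1.3215 × 5.14% = 10.73%

10.73%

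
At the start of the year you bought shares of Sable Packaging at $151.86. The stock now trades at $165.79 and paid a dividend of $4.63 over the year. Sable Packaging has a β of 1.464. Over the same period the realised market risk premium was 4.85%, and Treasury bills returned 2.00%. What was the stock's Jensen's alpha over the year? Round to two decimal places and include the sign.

Realised HPR = (P1 + D1 − P0) / P0 = (165.79 + 4.63 − 151.86) / 151.86 = 18.56 / 151.86 = 12.2218%
CAPM required = R_f + β·MRP = 2.00% + 1.464 × 4.85% = 9.10040%
α = realised − required = 12.2218% − 9.10040% = +3.12%

+3.12%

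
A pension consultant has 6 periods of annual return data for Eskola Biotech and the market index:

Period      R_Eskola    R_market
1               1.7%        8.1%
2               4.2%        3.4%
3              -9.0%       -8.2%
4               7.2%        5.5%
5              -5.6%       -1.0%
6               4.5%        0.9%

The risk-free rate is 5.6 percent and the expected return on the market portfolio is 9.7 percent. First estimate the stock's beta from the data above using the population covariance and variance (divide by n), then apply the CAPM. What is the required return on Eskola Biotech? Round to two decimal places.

9.27%

Mean R_i = (1.7 + 4.2 − 9.0 + 7.2 − 5.6 + 4.5) / 6 = 0.5000%
Mean R_m = (8.1 + 3.4 − 8.2 + 5.5 − 1.0 + 0.9) / 6 = 1.4500%
Σ(R_i − R̄_i)(R_m − R̄_m) = 146.7500  ⇒  Cov = 146.7500 / 6 = 24.4583
Σ(R_m − R̄_m)² = 163.8550  ⇒  Var(R_m) = 163.8550 / 6 = 27.3092
β = Cov / Var(R_m) = 24.4583 / 27.3092 = 0.8956
MRP = 9.7% − 5.6% = 4.10%
E(R) = R_f + β × MRP = 5.6% + 0.8956 × 4.1% = 9.27%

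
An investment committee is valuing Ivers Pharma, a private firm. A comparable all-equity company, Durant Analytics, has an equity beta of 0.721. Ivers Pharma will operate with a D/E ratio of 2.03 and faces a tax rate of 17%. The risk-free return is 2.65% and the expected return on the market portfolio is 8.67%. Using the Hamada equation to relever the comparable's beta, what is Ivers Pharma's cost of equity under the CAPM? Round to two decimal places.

β_L = β_U × [1 + (1 − t)(D/E)] = 0.721 × [1 + (1 − 0.17) × 2.03]
    = 0.721 × [1 + 0.83 × 2.03] = 0.721 × 2.6849 = 1.9358
MRP = 8.67% − 2.65% = 6.02%
E(R) = R_f + β_L × MRP = 2.65% + 1.9358 × 6.02% = 14.30%

14.30%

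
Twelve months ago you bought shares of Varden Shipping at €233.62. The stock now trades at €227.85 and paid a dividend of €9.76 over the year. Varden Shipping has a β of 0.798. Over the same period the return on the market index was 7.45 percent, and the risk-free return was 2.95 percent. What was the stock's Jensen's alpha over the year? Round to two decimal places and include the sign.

Realised HPR = (P1 + D1 − P0) / P0 = (227.85 + 9.76 − 233.62) / 233.62 = 3.99 / 233.62 = 1.7079%
MRP = 7.45% − 2.95% = 4.50%
CAPM required = R_f + β·MRP = 2.95% + 0.798 × 4.50% = 6.54100%
α = realised − required = 1.7079% − 6.54100% = -4.83%

-4.83%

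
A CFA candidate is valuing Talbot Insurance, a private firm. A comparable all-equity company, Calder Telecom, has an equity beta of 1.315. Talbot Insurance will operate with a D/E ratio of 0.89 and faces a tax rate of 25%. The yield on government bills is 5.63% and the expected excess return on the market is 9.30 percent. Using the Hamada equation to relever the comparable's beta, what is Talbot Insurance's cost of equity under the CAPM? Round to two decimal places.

β_L = β_U × [1 + (1 − t)(D/E)] = 1.315 × [1 + (1 − 0.25) × 0.89]
    = 1.315 × [1 + 0.75 × 0.89] = 1.315 × 1.6675 = 2.1928
E(R) = R_f + β_L × MRP = 5.63% + 2.1928 × 9.30% = 26.02%

26.02%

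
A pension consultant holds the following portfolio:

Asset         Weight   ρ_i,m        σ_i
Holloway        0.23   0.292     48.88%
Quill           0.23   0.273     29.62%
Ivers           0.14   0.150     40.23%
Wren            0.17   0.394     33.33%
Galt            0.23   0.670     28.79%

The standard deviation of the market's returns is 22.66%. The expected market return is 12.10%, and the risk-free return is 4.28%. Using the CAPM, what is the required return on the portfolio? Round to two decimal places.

8.65%

β_Holloway = 0.292 × 48.88% / 22.66% = 0.6299
β_Quill = 0.273 × 29.62% / 22.66% = 0.3569
β_Ivers = 0.150 × 40.23% / 22.66% = 0.2663
β_Wren = 0.394 × 33.33% / 22.66% = 0.5795
β_Galt = 0.670 × 28.79% / 22.66% = 0.8512
β_P = Σ w_i β_i = 0.23×0.6299 + 0.23×0.3569 + 0.14×0.2663 + 0.17×0.5795 + 0.23×0.8512 = 0.5585
MRP = 12.10% − 4.28% = 7.82%
E(R_P) = R_f + β_P × MRP = 4.28% + 0.5585 × 7.82% = 8.65%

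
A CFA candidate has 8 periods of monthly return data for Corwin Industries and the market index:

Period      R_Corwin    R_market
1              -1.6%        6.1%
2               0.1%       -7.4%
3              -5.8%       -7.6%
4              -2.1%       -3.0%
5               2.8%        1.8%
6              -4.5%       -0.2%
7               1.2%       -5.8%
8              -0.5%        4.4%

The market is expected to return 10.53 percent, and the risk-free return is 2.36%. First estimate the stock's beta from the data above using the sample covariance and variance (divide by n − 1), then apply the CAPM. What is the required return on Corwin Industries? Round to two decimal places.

3.25%

Mean R_i = (-1.6 + 0.1 − 5.8 − 2.1 + 2.8 − 4.5 + 1.2 − 0.5) / 8 = -1.3000%
Mean R_m = (6.1 − 7.4 − 7.6 − 3.0 + 1.8 − 0.2 − 5.8 + 4.4) / 8 = -1.4625%
Σ(R_i − R̄_i)(R_m − R̄_m) = 21.4500  ⇒  Cov = 21.4500 / 7 = 3.0643
Σ(R_m − R̄_m)² = 197.8988  ⇒  Var(R_m) = 197.8988 / 7 = 28.2713
β = Cov / Var(R_m) = 3.0643 / 28.2713 = 0.1084
MRP = 10.53% − 2.36% = 8.17%
E(R) = R_f + β × MRP = 2.36% + 0.1084 × 8.17% = 3.25%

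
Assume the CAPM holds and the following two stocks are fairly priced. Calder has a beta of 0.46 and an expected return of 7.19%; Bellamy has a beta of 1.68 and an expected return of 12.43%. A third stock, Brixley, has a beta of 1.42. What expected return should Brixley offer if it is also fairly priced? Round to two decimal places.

11.31%

MRP (SML slope) = (12.43% − 7.19%) / (1.68 − 0.46) = 5.24% / 1.22 = 4.2951%
R_f (intercept) = 7.19% − 0.46 × 4.2951% = 5.2143%
E(R_Brixley) = R_f + β × MRP = 5.2143% + 1.42 × 4.2951% = 11.31%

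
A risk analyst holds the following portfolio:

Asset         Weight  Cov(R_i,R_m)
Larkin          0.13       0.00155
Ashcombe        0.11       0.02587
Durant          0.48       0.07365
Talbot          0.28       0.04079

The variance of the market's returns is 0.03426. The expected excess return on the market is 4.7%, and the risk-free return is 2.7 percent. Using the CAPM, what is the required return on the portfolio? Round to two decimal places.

β_Larkin = 0.00155 / 0.03426 = 0.0452
β_Ashcombe = 0.02587 / 0.03426 = 0.7551
β_Durant = 0.07365 / 0.03426 = 2.1497
β_Talbot = 0.04079 / 0.03426 = 1.1906
β_P = Σ w_i β_i = 0.13×0.0452 + 0.11×0.7551 + 0.48×2.1497 + 0.28×1.1906 = 1.4542
E(R_P) = R_f + β_P × MRP = 2.7% + 1.4542 × 4.7% = 9.53%

9.53%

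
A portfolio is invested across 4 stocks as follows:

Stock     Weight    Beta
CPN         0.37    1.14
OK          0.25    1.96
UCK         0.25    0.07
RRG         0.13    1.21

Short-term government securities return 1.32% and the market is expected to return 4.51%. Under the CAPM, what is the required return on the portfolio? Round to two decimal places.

β_P = Σ w_i β_i = 0.37×1.14 + 0.25×1.96 + 0.25×0.07 + 0.13×1.21 = 1.0866
MRP = 4.51% − 1.32% = 3.19%
E(R_P) = R_f + β_P × MRP = 1.32% + 1.0866 × 3.19% = 4.79%

4.79%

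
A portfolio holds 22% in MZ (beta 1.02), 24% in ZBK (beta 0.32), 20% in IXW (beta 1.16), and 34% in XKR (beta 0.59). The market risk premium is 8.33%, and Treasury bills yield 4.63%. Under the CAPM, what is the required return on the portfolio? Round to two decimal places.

β_P = Σ w_i β_i = 0.22×1.02 + 0.24×0.32 + 0.20×1.16 + 0.34×0.59 = 0.7338
E(R_P) = R_f + β_P × MRP = 4.63% + 0.7338 × 8.33% = 10.74%

10.74%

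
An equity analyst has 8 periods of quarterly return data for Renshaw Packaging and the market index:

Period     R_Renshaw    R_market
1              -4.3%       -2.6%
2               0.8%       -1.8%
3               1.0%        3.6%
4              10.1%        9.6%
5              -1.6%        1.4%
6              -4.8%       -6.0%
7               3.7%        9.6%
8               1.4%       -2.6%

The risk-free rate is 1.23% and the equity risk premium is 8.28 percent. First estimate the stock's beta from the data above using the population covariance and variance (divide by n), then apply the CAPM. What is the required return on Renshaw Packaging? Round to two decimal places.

6.83%

Mean R_i = (-4.3 + 0.8 + 1.0 + 10.1 − 1.6 − 4.8 + 3.7 + 1.4) / 8 = 0.7875%
Mean R_m = (-2.6 − 1.8 + 3.6 + 9.6 + 1.4 − 6.0 + 9.6 − 2.6) / 8 = 1.4000%
Σ(R_i − R̄_i)(R_m − R̄_m) = 159.9200  ⇒  Cov = 159.9200 / 8 = 19.9900
Σ(R_m − R̄_m)² = 236.3200  ⇒  Var(R_m) = 236.3200 / 8 = 29.5400
β = Cov / Var(R_m) = 19.9900 / 29.5400 = 0.6767
E(R) = R_f + β × MRP = 1.23% + 0.6767 × 8.28% = 6.83%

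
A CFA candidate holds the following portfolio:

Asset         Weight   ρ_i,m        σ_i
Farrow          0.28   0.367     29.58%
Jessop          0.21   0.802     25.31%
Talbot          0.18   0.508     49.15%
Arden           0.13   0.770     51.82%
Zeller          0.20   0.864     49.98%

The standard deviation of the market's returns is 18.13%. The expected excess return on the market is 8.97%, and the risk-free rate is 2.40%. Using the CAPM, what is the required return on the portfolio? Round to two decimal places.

β_Farrow = 0.367 × 29.58% / 18.13% = 0.5988
β_Jessop = 0.802 × 25.31% / 18.13% = 1.1196
β_Talbot = 0.508 × 49.15% / 18.13% = 1.3772
β_Arden = 0.770 × 51.82% / 18.13% = 2.2008
β_Zeller = 0.864 × 49.98% / 18.13% = 2.3818
β_P = Σ w_i β_i = 0.28×0.5988 + 0.21×1.1196 + 0.18×1.3772 + 0.13×2.2008 + 0.20×2.3818 = 1.4131
E(R_P) = R_f + β_P × MRP = 2.40% + 1.4131 × 8.97% = 15.08%

15.08%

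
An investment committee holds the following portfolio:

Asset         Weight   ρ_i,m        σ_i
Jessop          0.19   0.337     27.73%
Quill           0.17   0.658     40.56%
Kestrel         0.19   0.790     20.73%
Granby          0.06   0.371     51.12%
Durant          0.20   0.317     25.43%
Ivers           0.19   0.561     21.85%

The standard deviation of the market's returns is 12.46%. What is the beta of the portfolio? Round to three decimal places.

1.164

β_Jessop = 0.337 × 27.73% / 12.46% = 0.7500
β_Quill = 0.658 × 40.56% / 12.46% = 2.1419
β_Kestrel = 0.790 × 20.73% / 12.46% = 1.3143
β_Granby = 0.371 × 51.12% / 12.46% = 1.5221
β_Durant = 0.317 × 25.43% / 12.46% = 0.6470
β_Ivers = 0.561 × 21.85% / 12.46% = 0.9838
β_P = Σ w_i β_i = 0.19×0.7500 + 0.17×2.1419 + 0.19×1.3143 + 0.06×1.5221 + 0.20×0.6470 + 0.19×0.9838 = 1.1640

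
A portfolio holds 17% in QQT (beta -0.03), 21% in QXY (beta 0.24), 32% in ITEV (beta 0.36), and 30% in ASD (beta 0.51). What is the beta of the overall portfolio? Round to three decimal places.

β_P = Σ w_i β_i = 0.17×-0.03 + 0.21×0.24 + 0.32×0.36 + 0.30×0.51 = 0.3135

0.314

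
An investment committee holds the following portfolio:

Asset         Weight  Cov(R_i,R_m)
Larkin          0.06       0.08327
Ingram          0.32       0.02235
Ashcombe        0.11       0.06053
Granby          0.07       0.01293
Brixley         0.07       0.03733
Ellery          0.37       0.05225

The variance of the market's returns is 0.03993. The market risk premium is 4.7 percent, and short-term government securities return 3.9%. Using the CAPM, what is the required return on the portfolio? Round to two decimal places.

8.80%

β_Larkin = 0.08327 / 0.03993 = 2.0854
β_Ingram = 0.02235 / 0.03993 = 0.5597
β_Ashcombe = 0.06053 / 0.03993 = 1.5159
β_Granby = 0.01293 / 0.03993 = 0.3238
β_Brixley = 0.03733 / 0.03993 = 0.9349
β_Ellery = 0.05225 / 0.03993 = 1.3085
β_P = Σ w_i β_i = 0.06×2.0854 + 0.32×0.5597 + 0.11×1.5159 + 0.07×0.3238 + 0.07×0.9349 + 0.37×1.3085 = 1.0432
E(R_P) = R_f + β_P × MRP = 3.9% + 1.0432 × 4.7% = 8.80%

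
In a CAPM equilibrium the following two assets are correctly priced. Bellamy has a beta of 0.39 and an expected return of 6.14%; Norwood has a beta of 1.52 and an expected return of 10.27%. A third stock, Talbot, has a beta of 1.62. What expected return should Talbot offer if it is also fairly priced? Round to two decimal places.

10.64%

MRP (SML slope) = (10.27% − 6.14%) / (1.52 − 0.39) = 4.13% / 1.13 = 3.6549%
R_f (intercept) = 6.14% − 0.39 × 3.6549% = 4.7146%
E(R_Talbot) = R_f + β × MRP = 4.7146% + 1.62 × 3.6549% = 10.64%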